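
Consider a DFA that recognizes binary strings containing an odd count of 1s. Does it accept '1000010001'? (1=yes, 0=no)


DFA has 2 states: q_even (start, accept=no) and q_odd
Processing string '1000010001' character by character:
  Position 0: read '1', 1-count=1 -> q_odd
  Position 1: read '0', 1-count=1 -> q_odd (no change)
  Position 2: read '0', 1-count=1 -> q_odd (no change)
  Position 3: read '0', 1-count=1 -> q_odd (no change)
  Position 4: read '0', 1-count=1 -> q_odd (no change)
  Position 5: read '1', 1-count=2 -> q_even
  Position 6: read '0', 1-count=2 -> q_even (no change)
  Position 7: read '0', 1-count=2 -> q_even (no change)
  Position 8: read '0', 1-count=2 -> q_even (no change)
  Position 9: read '1', 1-count=3 -> q_odd
Final state: q_odd, total 1s = 3 (odd); the DFA requires an odd count -> accept

1


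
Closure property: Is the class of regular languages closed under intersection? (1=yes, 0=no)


Regular languages are closed under all standard operations:
- Union: Yes (product construction)
- Intersection: Yes (product construction)
- Complement: Yes (swap accept/reject)
- Concatenation: Yes (NFA construction)
Operation: intersection -> Closed

1


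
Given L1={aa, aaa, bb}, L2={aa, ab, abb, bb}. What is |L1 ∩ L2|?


L1 = {aa, aaa, bb}
L2 = {aa, ab, abb, bb}
Checking each string in L1 against L2:
  'aa': in L2? Yes
  'aaa': in L2? No
  'bb': in L2? Yes
Intersection = {aa, bb}
|L1 ∩ L2| = 2

2


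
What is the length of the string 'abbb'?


String: 'abbb'
Counting characters:
  'a' appears 1 time(s)
  'b' appears 3 time(s)
Total length = 1 + 3 = 4

4


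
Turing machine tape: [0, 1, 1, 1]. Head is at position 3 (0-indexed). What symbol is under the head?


Tape: [0, 1, 1, 1]
Positions: 0 1 2 3
Values:    0 1 1 1
Head at position 3
tape[3] = 1

1


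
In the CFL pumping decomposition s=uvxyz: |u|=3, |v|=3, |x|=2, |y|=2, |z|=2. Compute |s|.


|s| = |u| + |v| + |x| + |y| + |z|
= 3 + 3 + 2 + 2 + 2
= 6 + 2 + 4
= 8 + 4
= 12

12


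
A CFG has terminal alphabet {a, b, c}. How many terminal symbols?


Terminal symbols: a, b, c
Counting each: a (#1), b (#2), c (#3)
Total = 3

3


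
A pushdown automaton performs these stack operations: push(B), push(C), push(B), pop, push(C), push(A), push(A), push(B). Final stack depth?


Tracing stack operations:
  push(B) -> stack = [B], depth=1
  push(C) -> stack = [B,C], depth=2
  push(B) -> stack = [B,C,B], depth=3
  pop -> removed B, stack = [B,C], depth=2
  push(C) -> stack = [B,C,C], depth=3
  push(A) -> stack = [B,C,C,A], depth=4
  push(A) -> stack = [B,C,C,A,A], depth=5
  push(B) -> stack = [B,C,C,A,A,B], depth=6
Final depth = 6

6


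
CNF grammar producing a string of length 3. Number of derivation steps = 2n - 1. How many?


Chomsky Normal Form derivation:
String length n = 3
Each step either:
  - Splits a nonterminal into two (n-1 such steps)
  - Converts a nonterminal to terminal (n such steps)
Total = (n-1) + n = 2n - 1
= 2(3) - 1
= 6 - 1
= 5

5


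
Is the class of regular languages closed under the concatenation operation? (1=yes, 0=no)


Regular languages are closed under:
- Union (DFA product construction)
- Intersection (DFA product construction)
- Complement (swap accept/reject states)
- Concatenation (NFA construction)
- Kleene star (NFA construction)
concatenation is in this list
Therefore: closed

1


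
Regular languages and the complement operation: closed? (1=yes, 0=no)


Regular languages are closed under all standard operations:
- Union: Yes (product construction)
- Intersection: Yes (product construction)
- Complement: Yes (swap accept/reject)
- Concatenation: Yes (NFA construction)
Operation: complement -> Closed

1


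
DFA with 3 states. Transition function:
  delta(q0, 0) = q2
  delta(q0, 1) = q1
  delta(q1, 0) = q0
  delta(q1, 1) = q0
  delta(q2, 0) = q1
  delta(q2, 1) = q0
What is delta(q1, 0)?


Looking up transition function:
delta(q1, 0) in the table
Row: q1, Column: 0
Result: q0

q0


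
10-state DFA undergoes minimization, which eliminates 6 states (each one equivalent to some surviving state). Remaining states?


Original DFA: 10 states
Redundant states removed: 6
Minimized states = original - removed
= 10 - 6
= 4

4


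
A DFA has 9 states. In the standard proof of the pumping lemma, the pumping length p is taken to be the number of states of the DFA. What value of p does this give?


Pumping lemma for regular languages (standard proof):
Take p = |Q|, the number of DFA states.
Any string of length >= |Q| passes through |Q|+1 states while reading its first |Q| symbols,
so by pigeonhole some state repeats, giving the loop that can be pumped.
Here |Q| = 9
Therefore the proof uses p = 9

9


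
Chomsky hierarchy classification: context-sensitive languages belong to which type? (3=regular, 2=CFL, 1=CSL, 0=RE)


Chomsky hierarchy levels:
  Type 3: Regular (DFA/NFA/regex)
  Type 2: Context-free (PDA)
  Type 1: Context-sensitive
  Type 0: Recursively enumerable (TM)
'context-sensitive' corresponds to Type 1

1


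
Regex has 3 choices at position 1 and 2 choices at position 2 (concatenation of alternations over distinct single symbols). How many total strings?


First group: 3 alternatives
Second group: 2 alternatives
Concatenation: each choice from group 1 pairs with each from group 2
Total = 3 x 2 = 6

6


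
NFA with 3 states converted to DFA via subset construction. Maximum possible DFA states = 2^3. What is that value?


NFA has 3 states
Subset construction: each DFA state = subset of NFA states
Maximum subsets = 2^3
2^3 = 8

8


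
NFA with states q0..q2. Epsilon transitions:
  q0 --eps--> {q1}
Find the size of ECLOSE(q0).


Starting from q0
Initialize closure = {q0}
Follow epsilon from q0 -> add q1
Final closure: {q0, q1}
Size = 2

2


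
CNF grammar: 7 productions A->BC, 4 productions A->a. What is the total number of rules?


CNF allows two rule forms:
  A -> BC (binary): 7 rules
  A -> a (terminal): 4 rules
Total = 7 + 4 = 11

11


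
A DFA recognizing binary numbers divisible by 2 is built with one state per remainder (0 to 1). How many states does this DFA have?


Divisibility by 2 is tracked via the remainder mod 2: 0, 1, ..., 1
The construction assigns one state to each remainder
Number of remainders = 2

2


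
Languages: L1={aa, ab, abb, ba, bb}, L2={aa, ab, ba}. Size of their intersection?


L1 = {aa, ab, abb, ba, bb}
L2 = {aa, ab, ba}
Checking each string in L1 against L2:
  'aa': in L2? Yes
  'ab': in L2? Yes
  'abb': in L2? No
  'ba': in L2? Yes
  'bb': in L2? No
Intersection = {aa, ab, ba}
|L1 ∩ L2| = 3

3


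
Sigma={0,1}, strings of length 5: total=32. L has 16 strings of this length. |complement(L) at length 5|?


Alphabet: {0,1}
String length: 5
Total strings of length 5 = 2^5 = 32
Strings in L = 16
Complement = total - |L|
= 32 - 16
= 16

16


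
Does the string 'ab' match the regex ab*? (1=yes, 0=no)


Pattern: ab*
String: 'ab'
Pattern requires: exactly one 'a' followed by zero or more 'b's
First char is 'a' -> OK
Rest 'b': all b's? Yes
Result: 1

1


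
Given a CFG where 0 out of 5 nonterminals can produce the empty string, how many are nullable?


Nonterminals: {S, A, B, C, D}
A nonterminal is nullable if it can derive epsilon
Counting nullable nonterminals: 0
Total nullable = 0

0


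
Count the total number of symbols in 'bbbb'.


String: 'bbbb'
Counting characters:
  'b' appears 4 time(s)
Total length = 0 + 4 = 4

4


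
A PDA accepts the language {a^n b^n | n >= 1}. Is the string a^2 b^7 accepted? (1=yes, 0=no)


Language requires equal numbers of a's and b's
PDA pushes for each 'a', pops for each 'b'
Number of a's = 2
Number of b's = 7
2 != 7 -> Reject

0


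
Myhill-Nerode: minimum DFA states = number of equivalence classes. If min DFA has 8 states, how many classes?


Myhill-Nerode theorem:
Number of equivalence classes = number of states in minimal DFA
Minimal DFA states = 8
Therefore equivalence classes = 8

8


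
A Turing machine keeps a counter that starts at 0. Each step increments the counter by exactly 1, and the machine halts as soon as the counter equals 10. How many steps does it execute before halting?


Counter starts at 0. Counting sequence:
  Step 1: counter = 1
  Step 2: counter = 2
  Step 3: counter = 3
  Step 4: counter = 4
  Step 5: counter = 5
  Step 6: counter = 6
  ...
  Step 10: counter = 10
Counter reached 10 -> halt
Total steps = 10

10


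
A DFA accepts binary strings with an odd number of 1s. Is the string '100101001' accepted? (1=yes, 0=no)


DFA has 2 states: q_even (start, accept=no) and q_odd
Processing string '100101001' character by character:
  Position 0: read '1', 1-count=1 -> q_odd
  Position 1: read '0', 1-count=1 -> q_odd (no change)
  Position 2: read '0', 1-count=1 -> q_odd (no change)
  Position 3: read '1', 1-count=2 -> q_even
  Position 4: read '0', 1-count=2 -> q_even (no change)
  Position 5: read '1', 1-count=3 -> q_odd
  Position 6: read '0', 1-count=3 -> q_odd (no change)
  Position 7: read '0', 1-count=3 -> q_odd (no change)
  Position 8: read '1', 1-count=4 -> q_even
Final state: q_even, total 1s = 4 (even); the DFA requires an odd count -> reject

0


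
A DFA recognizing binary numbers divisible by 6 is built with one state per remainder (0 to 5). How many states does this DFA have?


Divisibility by 6 is tracked via the remainder mod 6: 0, 1, ..., 5
The construction assigns one state to each remainder
Number of remainders = 6

6


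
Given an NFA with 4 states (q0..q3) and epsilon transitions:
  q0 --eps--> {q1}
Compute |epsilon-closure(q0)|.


Starting from q0
Initialize closure = {q0}
Follow epsilon from q0 -> add q1
Final closure: {q0, q1}
Size = 2

2


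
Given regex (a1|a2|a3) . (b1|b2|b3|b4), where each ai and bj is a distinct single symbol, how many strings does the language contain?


First group: 3 alternatives
Second group: 4 alternatives
Concatenation: each choice from group 1 pairs with each from group 2
Total = 3 x 4 = 12

12


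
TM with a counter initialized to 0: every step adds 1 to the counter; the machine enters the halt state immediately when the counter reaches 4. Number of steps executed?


Counter starts at 0. Counting sequence:
  Step 1: counter = 1
  Step 2: counter = 2
  Step 3: counter = 3
  Step 4: counter = 4
Counter reached 4 -> halt
Total steps = 4

4


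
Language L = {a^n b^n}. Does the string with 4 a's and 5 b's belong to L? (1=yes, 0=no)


Language requires equal numbers of a's and b's
PDA pushes for each 'a', pops for each 'b'
Number of a's = 4
Number of b's = 5
4 != 5 -> Reject

0


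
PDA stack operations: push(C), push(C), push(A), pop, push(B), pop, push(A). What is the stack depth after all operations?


Tracing stack operations:
  push(C) -> stack = [C], depth=1
  push(C) -> stack = [C,C], depth=2
  push(A) -> stack = [C,C,A], depth=3
  pop -> removed A, stack = [C,C], depth=2
  push(B) -> stack = [C,C,B], depth=3
  pop -> removed B, stack = [C,C], depth=2
  push(A) -> stack = [C,C,A], depth=3
Final depth = 3

3


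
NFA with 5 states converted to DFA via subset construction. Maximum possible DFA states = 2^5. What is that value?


NFA has 5 states
Subset construction: each DFA state = subset of NFA states
Maximum subsets = 2^5
2^5 = 32

32


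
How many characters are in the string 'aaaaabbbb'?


String: 'aaaaabbbb'
Counting characters:
  'a' appears 5 time(s)
  'b' appears 4 time(s)
Total length = 5 + 4 = 9

9


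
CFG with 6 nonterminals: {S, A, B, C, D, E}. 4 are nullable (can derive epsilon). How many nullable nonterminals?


Nonterminals: {S, A, B, C, D, E}
A nonterminal is nullable if it can derive epsilon
Counting nullable nonterminals: 4
Total nullable = 4

4


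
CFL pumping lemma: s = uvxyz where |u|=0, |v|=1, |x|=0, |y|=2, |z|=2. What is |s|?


|s| = |u| + |v| + |x| + |y| + |z|
= 0 + 1 + 0 + 2 + 2
= 1 + 0 + 4
= 1 + 4
= 5

5


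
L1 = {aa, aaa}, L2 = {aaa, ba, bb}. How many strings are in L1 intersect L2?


L1 = {aa, aaa}
L2 = {aaa, ba, bb}
Checking each string in L1 against L2:
  'aa': in L2? No
  'aaa': in L2? Yes
Intersection = {aaa}
|L1 ∩ L2| = 1

1


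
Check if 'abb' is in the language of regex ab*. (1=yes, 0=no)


Pattern: ab*
String: 'abb'
Pattern requires: exactly one 'a' followed by zero or more 'b's
First char is 'a' -> OK
Rest 'bb': all b's? Yes
Result: 1

1


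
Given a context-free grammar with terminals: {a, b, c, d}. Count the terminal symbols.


Terminal symbols: a, b, c, d
Counting each: a (#1), b (#2), c (#3), d (#4)
Total = 4

4


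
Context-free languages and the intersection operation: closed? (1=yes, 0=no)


CFL closure properties:
  Closed under: union, concatenation, Kleene star
  NOT closed under: intersection, complement
Operation 'intersection' is in not-closed list -> No (not closed)

0


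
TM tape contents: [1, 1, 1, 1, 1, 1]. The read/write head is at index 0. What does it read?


Tape: [1, 1, 1, 1, 1, 1]
Positions: 0 1 2 3 4 5
Values:    1 1 1 1 1 1
Head at position 0
tape[0] = 1

1


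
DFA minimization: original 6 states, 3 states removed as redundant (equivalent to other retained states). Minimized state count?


Original DFA: 6 states
Redundant states removed: 3
Minimized states = original - removed
= 6 - 3
= 3

3


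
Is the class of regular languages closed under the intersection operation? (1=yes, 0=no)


Regular languages are closed under:
- Union (DFA product construction)
- Intersection (DFA product construction)
- Complement (swap accept/reject states)
- Concatenation (NFA construction)
- Kleene star (NFA construction)
intersection is in this list
Therefore: closed

1


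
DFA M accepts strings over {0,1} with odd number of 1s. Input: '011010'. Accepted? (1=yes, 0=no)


DFA has 2 states: q_even (start, accept=no) and q_odd
Processing string '011010' character by character:
  Position 0: read '0', 1-count=0 -> q_even (no change)
  Position 1: read '1', 1-count=1 -> q_odd
  Position 2: read '1', 1-count=2 -> q_even
  Position 3: read '0', 1-count=2 -> q_even (no change)
  Position 4: read '1', 1-count=3 -> q_odd
  Position 5: read '0', 1-count=3 -> q_odd (no change)
Final state: q_odd, total 1s = 3 (odd); the DFA requires an odd count -> accept

1


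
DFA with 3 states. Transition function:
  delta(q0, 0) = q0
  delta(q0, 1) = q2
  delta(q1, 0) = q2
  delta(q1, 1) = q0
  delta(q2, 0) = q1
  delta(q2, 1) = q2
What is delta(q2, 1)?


Looking up transition function:
delta(q2, 1) in the table
Row: q2, Column: 1
Result: q2

q2


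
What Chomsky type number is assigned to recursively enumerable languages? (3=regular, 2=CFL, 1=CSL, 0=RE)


Chomsky hierarchy levels:
  Type 3: Regular (DFA/NFA/regex)
  Type 2: Context-free (PDA)
  Type 1: Context-sensitive
  Type 0: Recursively enumerable (TM)
'recursively enumerable' corresponds to Type 0

0


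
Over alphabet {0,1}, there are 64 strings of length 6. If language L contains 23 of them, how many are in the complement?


Alphabet: {0,1}
String length: 6
Total strings of length 6 = 2^6 = 64
Strings in L = 23
Complement = total - |L|
= 64 - 23
= 41

41


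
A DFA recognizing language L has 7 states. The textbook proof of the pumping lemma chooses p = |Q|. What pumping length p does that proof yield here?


Pumping lemma for regular languages (standard proof):
Take p = |Q|, the number of DFA states.
Any string of length >= |Q| passes through |Q|+1 states while reading its first |Q| symbols,
so by pigeonhole some state repeats, giving the loop that can be pumped.
Here |Q| = 7
Therefore the proof uses p = 7

7


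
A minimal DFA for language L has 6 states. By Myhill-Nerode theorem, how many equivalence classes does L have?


Myhill-Nerode theorem:
Number of equivalence classes = number of states in minimal DFA
Minimal DFA states = 6
Therefore equivalence classes = 6

6


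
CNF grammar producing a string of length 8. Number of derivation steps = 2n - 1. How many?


Chomsky Normal Form derivation:
String length n = 8
Each step either:
  - Splits a nonterminal into two (n-1 such steps)
  - Converts a nonterminal to terminal (n such steps)
Total = (n-1) + n = 2n - 1
= 2(8) - 1
= 16 - 1
= 15

15


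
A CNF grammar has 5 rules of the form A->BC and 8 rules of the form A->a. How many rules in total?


CNF allows two rule forms:
  A -> BC (binary): 5 rules
  A -> a (terminal): 8 rules
Total = 5 + 8 = 13

13


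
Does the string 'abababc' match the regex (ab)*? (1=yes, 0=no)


Pattern: (ab)*
String: 'abababc'
Pattern requires: zero or more repetitions of 'ab'
Length 7 is odd -> cannot be (ab)* -> no match
Result: 0

0


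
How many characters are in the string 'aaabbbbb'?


String: 'aaabbbbb'
Counting characters:
  'a' appears 3 time(s)
  'b' appears 5 time(s)
Total length = 3 + 5 = 8

8


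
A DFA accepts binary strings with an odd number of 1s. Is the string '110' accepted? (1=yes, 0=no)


DFA has 2 states: q_even (start, accept=no) and q_odd
Processing string '110' character by character:
  Position 0: read '1', 1-count=1 -> q_odd
  Position 1: read '1', 1-count=2 -> q_even
  Position 2: read '0', 1-count=2 -> q_even (no change)
Final state: q_even, total 1s = 2 (even); the DFA requires an odd count -> reject

0


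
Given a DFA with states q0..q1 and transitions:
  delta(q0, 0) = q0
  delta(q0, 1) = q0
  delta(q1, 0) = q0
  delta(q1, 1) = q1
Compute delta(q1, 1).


Looking up transition function:
delta(q1, 1) in the table
Row: q1, Column: 1
Result: q1

q1


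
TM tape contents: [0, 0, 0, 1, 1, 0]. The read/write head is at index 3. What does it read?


Tape: [0, 0, 0, 1, 1, 0]
Positions: 0 1 2 3 4 5
Values:    0 0 0 1 1 0
Head at position 3
tape[3] = 1

1


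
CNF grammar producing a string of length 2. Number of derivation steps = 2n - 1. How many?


Chomsky Normal Form derivation:
String length n = 2
Each step either:
  - Splits a nonterminal into two (n-1 such steps)
  - Converts a nonterminal to terminal (n such steps)
Total = (n-1) + n = 2n - 1
= 2(2) - 1
= 4 - 1
= 3

3


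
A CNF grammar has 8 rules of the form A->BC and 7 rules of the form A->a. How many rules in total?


CNF allows two rule forms:
  A -> BC (binary): 8 rules
  A -> a (terminal): 7 rules
Total = 8 + 7 = 15

15


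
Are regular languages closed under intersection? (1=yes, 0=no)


Regular languages are closed under:
- Union (DFA product construction)
- Intersection (DFA product construction)
- Complement (swap accept/reject states)
- Concatenation (NFA construction)
- Kleene star (NFA construction)
intersection is in this list
Therefore: closed

1


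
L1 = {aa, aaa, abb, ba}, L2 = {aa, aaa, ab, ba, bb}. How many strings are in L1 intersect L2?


L1 = {aa, aaa, abb, ba}
L2 = {aa, aaa, ab, ba, bb}
Checking each string in L1 against L2:
  'aa': in L2? Yes
  'aaa': in L2? Yes
  'abb': in L2? No
  'ba': in L2? Yes
Intersection = {aa, aaa, ba}
|L1 ∩ L2| = 3

3


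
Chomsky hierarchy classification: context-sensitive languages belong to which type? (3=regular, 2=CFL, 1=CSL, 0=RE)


Chomsky hierarchy levels:
  Type 3: Regular (DFA/NFA/regex)
  Type 2: Context-free (PDA)
  Type 1: Context-sensitive
  Type 0: Recursively enumerable (TM)
'context-sensitive' corresponds to Type 1

1


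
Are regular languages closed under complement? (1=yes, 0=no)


Regular languages are closed under all standard operations:
- Union: Yes (product construction)
- Intersection: Yes (product construction)
- Complement: Yes (swap accept/reject)
- Concatenation: Yes (NFA construction)
Operation: complement -> Closed

1


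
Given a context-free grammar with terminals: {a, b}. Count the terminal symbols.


Terminal symbols: a, b
Counting each: a (#1), b (#2)
Total = 2

2


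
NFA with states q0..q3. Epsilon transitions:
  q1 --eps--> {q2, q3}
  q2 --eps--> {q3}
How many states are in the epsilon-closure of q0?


Starting from q0
Initialize closure = {q0}
q0 has no outgoing epsilon transitions -> nothing to add
Final closure: {q0}
Size = 1

1


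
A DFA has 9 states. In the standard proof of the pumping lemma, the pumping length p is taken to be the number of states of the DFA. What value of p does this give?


Pumping lemma for regular languages (standard proof):
Take p = |Q|, the number of DFA states.
Any string of length >= |Q| passes through |Q|+1 states while reading its first |Q| symbols,
so by pigeonhole some state repeats, giving the loop that can be pumped.
Here |Q| = 9
Therefore the proof uses p = 9

9


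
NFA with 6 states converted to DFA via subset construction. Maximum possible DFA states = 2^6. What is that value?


NFA has 6 states
Subset construction: each DFA state = subset of NFA states
Maximum subsets = 2^6
2^6 = 64

64


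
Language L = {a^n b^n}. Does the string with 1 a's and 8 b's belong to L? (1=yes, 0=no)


Language requires equal numbers of a's and b's
PDA pushes for each 'a', pops for each 'b'
Number of a's = 1
Number of b's = 8
1 != 8 -> Reject

0


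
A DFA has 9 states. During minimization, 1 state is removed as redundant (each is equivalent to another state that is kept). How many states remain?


Original DFA: 9 states
Redundant states removed: 1
Minimized states = original - removed
= 9 - 1
= 8

8


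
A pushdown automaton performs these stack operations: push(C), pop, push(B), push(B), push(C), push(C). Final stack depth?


Tracing stack operations:
  push(C) -> stack = [C], depth=1
  pop -> removed C, stack = [], depth=0
  push(B) -> stack = [B], depth=1
  push(B) -> stack = [B,B], depth=2
  push(C) -> stack = [B,B,C], depth=3
  push(C) -> stack = [B,B,C,C], depth=4
Final depth = 4

4


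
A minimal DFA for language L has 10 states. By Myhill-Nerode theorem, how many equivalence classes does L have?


Myhill-Nerode theorem:
Number of equivalence classes = number of states in minimal DFA
Minimal DFA states = 10
Therefore equivalence classes = 10

10


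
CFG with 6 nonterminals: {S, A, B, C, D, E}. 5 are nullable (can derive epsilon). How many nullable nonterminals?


Nonterminals: {S, A, B, C, D, E}
A nonterminal is nullable if it can derive epsilon
Counting nullable nonterminals: 5
Total nullable = 5

5


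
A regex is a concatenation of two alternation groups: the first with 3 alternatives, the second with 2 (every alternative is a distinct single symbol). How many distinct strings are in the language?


First group: 3 alternatives
Second group: 2 alternatives
Concatenation: each choice from group 1 pairs with each from group 2
Total = 3 x 2 = 6

6


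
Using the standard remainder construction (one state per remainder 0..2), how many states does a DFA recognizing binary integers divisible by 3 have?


Divisibility by 3 is tracked via the remainder mod 3: 0, 1, ..., 2
The construction assigns one state to each remainder
Number of remainders = 3

3


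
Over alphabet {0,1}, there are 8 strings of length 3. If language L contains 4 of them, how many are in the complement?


Alphabet: {0,1}
String length: 3
Total strings of length 3 = 2^3 = 8
Strings in L = 4
Complement = total - |L|
= 8 - 4
= 4

4


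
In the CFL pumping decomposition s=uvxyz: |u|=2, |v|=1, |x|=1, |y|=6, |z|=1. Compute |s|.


|s| = |u| + |v| + |x| + |y| + |z|
= 2 + 1 + 1 + 6 + 1
= 3 + 1 + 7
= 4 + 7
= 11

11


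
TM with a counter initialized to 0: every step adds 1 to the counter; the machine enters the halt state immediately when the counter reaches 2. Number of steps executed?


Counter starts at 0. Counting sequence:
  Step 1: counter = 1
  Step 2: counter = 2
Counter reached 2 -> halt
Total steps = 2

2


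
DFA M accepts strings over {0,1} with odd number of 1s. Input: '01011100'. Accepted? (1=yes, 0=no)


DFA has 2 states: q_even (start, accept=no) and q_odd
Processing string '01011100' character by character:
  Position 0: read '0', 1-count=0 -> q_even (no change)
  Position 1: read '1', 1-count=1 -> q_odd
  Position 2: read '0', 1-count=1 -> q_odd (no change)
  Position 3: read '1', 1-count=2 -> q_even
  Position 4: read '1', 1-count=3 -> q_odd
  Position 5: read '1', 1-count=4 -> q_even
  Position 6: read '0', 1-count=4 -> q_even (no change)
  Position 7: read '0', 1-count=4 -> q_even (no change)
Final state: q_even, total 1s = 4 (even); the DFA requires an odd count -> reject

0


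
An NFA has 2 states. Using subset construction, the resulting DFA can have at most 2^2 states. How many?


NFA has 2 states
Subset construction: each DFA state = subset of NFA states
Maximum subsets = 2^2
2^2 = 4

4


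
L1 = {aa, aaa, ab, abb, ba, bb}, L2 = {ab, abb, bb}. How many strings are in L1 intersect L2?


L1 = {aa, aaa, ab, abb, ba, bb}
L2 = {ab, abb, bb}
Checking each string in L1 against L2:
  'aa': in L2? No
  'aaa': in L2? No
  'ab': in L2? Yes
  'abb': in L2? Yes
  'ba': in L2? No
  'bb': in L2? Yes
Intersection = {ab, abb, bb}
|L1 ∩ L2| = 3

3


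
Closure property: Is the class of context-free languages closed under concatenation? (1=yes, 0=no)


CFL closure properties:
  Closed under: union, concatenation, Kleene star
  NOT closed under: intersection, complement
Operation 'concatenation' is in closed list -> Yes (closed)

1


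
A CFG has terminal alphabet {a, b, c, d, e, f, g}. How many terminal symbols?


Terminal symbols: a, b, c, d, e, f, g
Counting each: a (#1), b (#2), c (#3), d (#4), e (#5), f (#6), g (#7)
Total = 7

7


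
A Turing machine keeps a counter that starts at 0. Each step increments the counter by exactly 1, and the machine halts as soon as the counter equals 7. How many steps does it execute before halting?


Counter starts at 0. Counting sequence:
  Step 1: counter = 1
  Step 2: counter = 2
  Step 3: counter = 3
  Step 4: counter = 4
  Step 5: counter = 5
  Step 6: counter = 6
  Step 7: counter = 7
Counter reached 7 -> halt
Total steps = 7

7


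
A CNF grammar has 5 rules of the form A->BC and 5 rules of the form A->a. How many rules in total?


CNF allows two rule forms:
  A -> BC (binary): 5 rules
  A -> a (terminal): 5 rules
Total = 5 + 5 = 10

10


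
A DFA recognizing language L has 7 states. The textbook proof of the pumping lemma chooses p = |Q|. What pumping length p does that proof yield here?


Pumping lemma for regular languages (standard proof):
Take p = |Q|, the number of DFA states.
Any string of length >= |Q| passes through |Q|+1 states while reading its first |Q| symbols,
so by pigeonhole some state repeats, giving the loop that can be pumped.
Here |Q| = 7
Therefore the proof uses p = 7

7


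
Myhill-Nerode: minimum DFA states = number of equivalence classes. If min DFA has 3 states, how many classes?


Myhill-Nerode theorem:
Number of equivalence classes = number of states in minimal DFA
Minimal DFA states = 3
Therefore equivalence classes = 3

3


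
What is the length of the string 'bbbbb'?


String: 'bbbbb'
Counting characters:
  'b' appears 5 time(s)
Total length = 0 + 5 = 5

5


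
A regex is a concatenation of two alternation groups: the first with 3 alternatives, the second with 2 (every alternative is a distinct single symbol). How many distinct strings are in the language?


First group: 3 alternatives
Second group: 2 alternatives
Concatenation: each choice from group 1 pairs with each from group 2
Total = 3 x 2 = 6

6


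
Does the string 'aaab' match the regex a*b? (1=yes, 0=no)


Pattern: a*b
String: 'aaab'
Pattern requires: zero or more 'a's followed by exactly one 'b'
Found 3 leading 'a's
Remaining: 'b'
Remaining is exactly 'b' -> match
Result: 1

1


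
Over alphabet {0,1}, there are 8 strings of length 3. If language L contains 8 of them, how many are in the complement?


Alphabet: {0,1}
String length: 3
Total strings of length 3 = 2^3 = 8
Strings in L = 8
Complement = total - |L|
= 8 - 8
= 0

0


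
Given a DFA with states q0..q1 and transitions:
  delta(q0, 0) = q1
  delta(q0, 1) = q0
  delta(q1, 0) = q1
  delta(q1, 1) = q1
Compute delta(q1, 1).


Looking up transition function:
delta(q1, 1) in the table
Row: q1, Column: 1
Result: q1

q1


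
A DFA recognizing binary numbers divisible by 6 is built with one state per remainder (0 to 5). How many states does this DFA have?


Divisibility by 6 is tracked via the remainder mod 6: 0, 1, ..., 5
The construction assigns one state to each remainder
Number of remainders = 6

6


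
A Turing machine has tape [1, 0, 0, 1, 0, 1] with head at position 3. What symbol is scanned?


Tape: [1, 0, 0, 1, 0, 1]
Positions: 0 1 2 3 4 5
Values:    1 0 0 1 0 1
Head at position 3
tape[3] = 1

1


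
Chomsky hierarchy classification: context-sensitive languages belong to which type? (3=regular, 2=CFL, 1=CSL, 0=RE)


Chomsky hierarchy levels:
  Type 3: Regular (DFA/NFA/regex)
  Type 2: Context-free (PDA)
  Type 1: Context-sensitive
  Type 0: Recursively enumerable (TM)
'context-sensitive' corresponds to Type 1

1


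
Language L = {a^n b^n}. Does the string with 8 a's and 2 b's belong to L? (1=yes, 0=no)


Language requires equal numbers of a's and b's
PDA pushes for each 'a', pops for each 'b'
Number of a's = 8
Number of b's = 2
8 != 2 -> Reject

0


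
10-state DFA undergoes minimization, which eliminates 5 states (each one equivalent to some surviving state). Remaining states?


Original DFA: 10 states
Redundant states removed: 5
Minimized states = original - removed
= 10 - 5
= 5

5


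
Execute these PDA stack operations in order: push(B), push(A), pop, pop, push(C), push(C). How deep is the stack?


Tracing stack operations:
  push(B) -> stack = [B], depth=1
  push(A) -> stack = [B,A], depth=2
  pop -> removed A, stack = [B], depth=1
  pop -> removed B, stack = [], depth=0
  push(C) -> stack = [C], depth=1
  push(C) -> stack = [C,C], depth=2
Final depth = 2

2


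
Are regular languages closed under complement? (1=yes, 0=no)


Regular languages are closed under:
- Union (DFA product construction)
- Intersection (DFA product construction)
- Complement (swap accept/reject states)
- Concatenation (NFA construction)
- Kleene star (NFA construction)
complement is in this list
Therefore: closed

1


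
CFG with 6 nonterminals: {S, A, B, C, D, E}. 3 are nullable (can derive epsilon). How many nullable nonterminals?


Nonterminals: {S, A, B, C, D, E}
A nonterminal is nullable if it can derive epsilon
Counting nullable nonterminals: 3
Total nullable = 3

3


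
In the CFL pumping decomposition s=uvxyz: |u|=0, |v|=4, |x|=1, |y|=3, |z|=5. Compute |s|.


|s| = |u| + |v| + |x| + |y| + |z|
= 0 + 4 + 1 + 3 + 5
= 4 + 1 + 8
= 5 + 8
= 13

13


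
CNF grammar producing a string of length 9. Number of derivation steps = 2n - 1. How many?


Chomsky Normal Form derivation:
String length n = 9
Each step either:
  - Splits a nonterminal into two (n-1 such steps)
  - Converts a nonterminal to terminal (n such steps)
Total = (n-1) + n = 2n - 1
= 2(9) - 1
= 18 - 1
= 17

17


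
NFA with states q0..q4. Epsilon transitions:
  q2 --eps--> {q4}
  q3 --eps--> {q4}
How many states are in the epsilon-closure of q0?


Starting from q0
Initialize closure = {q0}
q0 has no outgoing epsilon transitions -> nothing to add
Final closure: {q0}
Size = 1

1


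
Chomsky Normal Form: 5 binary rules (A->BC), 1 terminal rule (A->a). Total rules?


CNF allows two rule forms:
  A -> BC (binary): 5 rules
  A -> a (terminal): 1 rule
Total = 5 + 1 = 6

6


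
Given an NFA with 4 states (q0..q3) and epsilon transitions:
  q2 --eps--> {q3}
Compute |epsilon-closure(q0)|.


Starting from q0
Initialize closure = {q0}
q0 has no outgoing epsilon transitions -> nothing to add
Final closure: {q0}
Size = 1

1


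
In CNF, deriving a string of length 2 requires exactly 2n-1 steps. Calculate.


Chomsky Normal Form derivation:
String length n = 2
Each step either:
  - Splits a nonterminal into two (n-1 such steps)
  - Converts a nonterminal to terminal (n such steps)
Total = (n-1) + n = 2n - 1
= 2(2) - 1
= 4 - 1
= 3

3


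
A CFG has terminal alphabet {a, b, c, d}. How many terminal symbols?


Terminal symbols: a, b, c, d
Counting each: a (#1), b (#2), c (#3), d (#4)
Total = 4

4


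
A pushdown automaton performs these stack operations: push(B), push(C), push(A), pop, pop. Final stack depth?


Tracing stack operations:
  push(B) -> stack = [B], depth=1
  push(C) -> stack = [B,C], depth=2
  push(A) -> stack = [B,C,A], depth=3
  pop -> removed A, stack = [B,C], depth=2
  pop -> removed C, stack = [B], depth=1
Final depth = 1

1


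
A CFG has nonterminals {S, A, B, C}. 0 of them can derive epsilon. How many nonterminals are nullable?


Nonterminals: {S, A, B, C}
A nonterminal is nullable if it can derive epsilon
Counting nullable nonterminals: 0
Total nullable = 0

0


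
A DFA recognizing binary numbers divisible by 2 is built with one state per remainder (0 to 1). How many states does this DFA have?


Divisibility by 2 is tracked via the remainder mod 2: 0, 1, ..., 1
The construction assigns one state to each remainder
Number of remainders = 2

2


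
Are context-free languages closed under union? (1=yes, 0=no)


CFL closure properties:
  Closed under: union, concatenation, Kleene star
  NOT closed under: intersection, complement
Operation 'union' is in closed list -> Yes (closed)

1


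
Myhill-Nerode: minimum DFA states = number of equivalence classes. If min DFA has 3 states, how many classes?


Myhill-Nerode theorem:
Number of equivalence classes = number of states in minimal DFA
Minimal DFA states = 3
Therefore equivalence classes = 3

3


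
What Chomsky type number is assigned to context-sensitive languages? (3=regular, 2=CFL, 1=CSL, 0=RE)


Chomsky hierarchy levels:
  Type 3: Regular (DFA/NFA/regex)
  Type 2: Context-free (PDA)
  Type 1: Context-sensitive
  Type 0: Recursively enumerable (TM)
'context-sensitive' corresponds to Type 1

1


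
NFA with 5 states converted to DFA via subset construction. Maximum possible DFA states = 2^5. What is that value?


NFA has 5 states
Subset construction: each DFA state = subset of NFA states
Maximum subsets = 2^5
2^5 = 32

32


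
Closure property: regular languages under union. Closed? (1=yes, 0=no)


Regular languages are closed under:
- Union (DFA product construction)
- Intersection (DFA product construction)
- Complement (swap accept/reject states)
- Concatenation (NFA construction)
- Kleene star (NFA construction)
union is in this list
Therefore: closed

1


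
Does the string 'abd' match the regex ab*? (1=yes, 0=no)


Pattern: ab*
String: 'abd'
Pattern requires: exactly one 'a' followed by zero or more 'b's
First char is 'a' -> OK
Rest 'bd': all b's? No
Result: 0

0


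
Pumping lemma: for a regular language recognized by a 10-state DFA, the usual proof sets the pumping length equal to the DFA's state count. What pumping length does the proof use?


Pumping lemma for regular languages (standard proof):
Take p = |Q|, the number of DFA states.
Any string of length >= |Q| passes through |Q|+1 states while reading its first |Q| symbols,
so by pigeonhole some state repeats, giving the loop that can be pumped.
Here |Q| = 10
Therefore the proof uses p = 10

10


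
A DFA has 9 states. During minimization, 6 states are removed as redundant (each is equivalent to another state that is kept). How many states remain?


Original DFA: 9 states
Redundant states removed: 6
Minimized states = original - removed
= 9 - 6
= 3

3


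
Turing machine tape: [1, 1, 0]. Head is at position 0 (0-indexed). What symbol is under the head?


Tape: [1, 1, 0]
Positions: 0 1 2
Values:    1 1 0
Head at position 0
tape[0] = 1

1


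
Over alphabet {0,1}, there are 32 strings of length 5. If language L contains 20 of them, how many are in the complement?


Alphabet: {0,1}
String length: 5
Total strings of length 5 = 2^5 = 32
Strings in L = 20
Complement = total - |L|
= 32 - 20
= 12

12


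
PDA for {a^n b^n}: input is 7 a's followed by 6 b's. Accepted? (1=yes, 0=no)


Language requires equal numbers of a's and b's
PDA pushes for each 'a', pops for each 'b'
Number of a's = 7
Number of b's = 6
7 != 6 -> Reject

0


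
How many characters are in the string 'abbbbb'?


String: 'abbbbb'
Counting characters:
  'a' appears 1 time(s)
  'b' appears 5 time(s)
Total length = 1 + 5 = 6

6


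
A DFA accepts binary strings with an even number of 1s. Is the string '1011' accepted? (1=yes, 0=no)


DFA has 2 states: q_even (start, accept=yes) and q_odd
Processing string '1011' character by character:
  Position 0: read '1', 1-count=1 -> q_odd
  Position 1: read '0', 1-count=1 -> q_odd (no change)
  Position 2: read '1', 1-count=2 -> q_even
  Position 3: read '1', 1-count=3 -> q_odd
Final state: q_odd, total 1s = 3 (odd); the DFA requires an even count -> reject

0


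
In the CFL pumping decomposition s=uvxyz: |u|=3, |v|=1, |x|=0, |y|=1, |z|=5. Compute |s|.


|s| = |u| + |v| + |x| + |y| + |z|
= 3 + 1 + 0 + 1 + 5
= 4 + 0 + 6
= 4 + 6
= 10

10


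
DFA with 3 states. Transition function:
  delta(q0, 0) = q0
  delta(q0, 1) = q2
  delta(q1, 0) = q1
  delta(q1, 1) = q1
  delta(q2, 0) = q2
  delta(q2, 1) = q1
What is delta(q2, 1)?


Looking up transition function:
delta(q2, 1) in the table
Row: q2, Column: 1
Result: q1

q1


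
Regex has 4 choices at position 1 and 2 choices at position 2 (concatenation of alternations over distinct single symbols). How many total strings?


First group: 4 alternatives
Second group: 2 alternatives
Concatenation: each choice from group 1 pairs with each from group 2
Total = 4 x 2 = 8

8


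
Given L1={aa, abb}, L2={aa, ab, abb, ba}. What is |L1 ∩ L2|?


L1 = {aa, abb}
L2 = {aa, ab, abb, ba}
Checking each string in L1 against L2:
  'aa': in L2? Yes
  'abb': in L2? Yes
Intersection = {aa, abb}
|L1 ∩ L2| = 2

2


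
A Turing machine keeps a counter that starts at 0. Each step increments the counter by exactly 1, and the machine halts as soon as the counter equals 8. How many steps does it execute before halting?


Counter starts at 0. Counting sequence:
  Step 1: counter = 1
  Step 2: counter = 2
  Step 3: counter = 3
  Step 4: counter = 4
  Step 5: counter = 5
  Step 6: counter = 6
  Step 7: counter = 7
  Step 8: counter = 8
Counter reached 8 -> halt
Total steps = 8

8


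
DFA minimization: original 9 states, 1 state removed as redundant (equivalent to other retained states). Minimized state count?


Original DFA: 9 states
Redundant states removed: 1
Minimized states = original - removed
= 9 - 1
= 8

8


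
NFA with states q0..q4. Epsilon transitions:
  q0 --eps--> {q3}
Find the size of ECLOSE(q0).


Starting from q0
Initialize closure = {q0}
Follow epsilon from q0 -> add q3
Final closure: {q0, q3}
Size = 2

2


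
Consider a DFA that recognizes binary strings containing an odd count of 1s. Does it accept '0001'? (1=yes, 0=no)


DFA has 2 states: q_even (start, accept=no) and q_odd
Processing string '0001' character by character:
  Position 0: read '0', 1-count=0 -> q_even (no change)
  Position 1: read '0', 1-count=0 -> q_even (no change)
  Position 2: read '0', 1-count=0 -> q_even (no change)
  Position 3: read '1', 1-count=1 -> q_odd
Final state: q_odd, total 1s = 1 (odd); the DFA requires an odd count -> accept

1


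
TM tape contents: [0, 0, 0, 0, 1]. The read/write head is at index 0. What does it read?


Tape: [0, 0, 0, 0, 1]
Positions: 0 1 2 3 4
Values:    0 0 0 0 1
Head at position 0
tape[0] = 0

0


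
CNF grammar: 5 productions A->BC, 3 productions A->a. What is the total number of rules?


CNF allows two rule forms:
  A -> BC (binary): 5 rules
  A -> a (terminal): 3 rules
Total = 5 + 3 = 8

8


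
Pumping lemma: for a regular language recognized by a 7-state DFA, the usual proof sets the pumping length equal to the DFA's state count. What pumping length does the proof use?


Pumping lemma for regular languages (standard proof):
Take p = |Q|, the number of DFA states.
Any string of length >= |Q| passes through |Q|+1 states while reading its first |Q| symbols,
so by pigeonhole some state repeats, giving the loop that can be pumped.
Here |Q| = 7
Therefore the proof uses p = 7

7
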